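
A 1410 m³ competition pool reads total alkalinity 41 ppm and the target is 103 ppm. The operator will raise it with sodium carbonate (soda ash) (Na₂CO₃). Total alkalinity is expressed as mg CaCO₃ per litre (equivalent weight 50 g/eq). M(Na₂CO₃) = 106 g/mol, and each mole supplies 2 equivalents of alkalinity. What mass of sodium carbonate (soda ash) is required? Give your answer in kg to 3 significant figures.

92.7 kg

Volume: 1410 m³ = 1,410,000 L.
Alkalinity to add: (103 − 41) = 62 mg/L as CaCO₃ × 1,410,000 L = 87,420 g as CaCO₃.
Equivalents: 87,420 g ÷ 50 g/eq = 1748 eq.
Each mole of Na₂CO₃ supplies 2 eq, so 1748 / 2 = 874.2 mol.
Mass: 874.2 mol × 106 g/mol = 92,670 g.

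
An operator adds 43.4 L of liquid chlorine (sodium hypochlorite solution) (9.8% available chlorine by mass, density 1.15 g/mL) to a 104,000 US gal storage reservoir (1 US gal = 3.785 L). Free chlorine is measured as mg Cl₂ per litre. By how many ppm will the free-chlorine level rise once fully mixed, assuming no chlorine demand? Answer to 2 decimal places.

12.43 ppm

Volume: 104,000 US gal × 3.785 L/gal = 393,640 L.
Mass of solution: 43.4 L × 1000 mL/L × 1.15 g/mL = 49,910 g.
Available chlorine delivered: 49,910 g × 0.098 = 4891 g as Cl₂.
Concentration rise: 4891 g / 393,640 L = 12.43 mg/L = 12.43 ppm.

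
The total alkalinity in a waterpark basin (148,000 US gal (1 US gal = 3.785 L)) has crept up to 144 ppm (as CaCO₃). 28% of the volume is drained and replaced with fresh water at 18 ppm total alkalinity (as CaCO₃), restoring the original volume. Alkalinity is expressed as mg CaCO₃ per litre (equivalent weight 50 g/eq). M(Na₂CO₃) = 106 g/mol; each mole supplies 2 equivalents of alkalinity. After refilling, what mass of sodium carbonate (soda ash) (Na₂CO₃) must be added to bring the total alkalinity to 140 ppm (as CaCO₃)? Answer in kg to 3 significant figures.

18.6 kg

Volume: 148,000 US gal × 3.785 L/gal = 560,180 L.
After draining 28% and refilling: 144 × 0.72 + 18 × 0.28 = 108.72 ppm.
Deficit to target: 140 − 108.72 = 31.28 mg/L.
As CaCO₃: 31.28 mg/L × 560,180 L = 17,520 g; ÷ 50 g/eq ÷ 2 = 175.2 mol Na₂CO₃.
Mass: 175.2 × 106 = 18,570 g.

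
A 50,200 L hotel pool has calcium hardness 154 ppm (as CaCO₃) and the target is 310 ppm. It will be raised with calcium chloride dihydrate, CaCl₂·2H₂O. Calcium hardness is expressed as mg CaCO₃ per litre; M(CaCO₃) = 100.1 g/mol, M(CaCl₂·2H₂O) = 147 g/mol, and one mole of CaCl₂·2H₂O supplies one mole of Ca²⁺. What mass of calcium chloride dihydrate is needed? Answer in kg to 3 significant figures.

11.5 kg

Hardness to add: (310 − 154) = 156 mg/L as CaCO₃ × 50,200 L = 7831 g as CaCO₃.
Moles of Ca²⁺ (1 mol Ca²⁺ ≡ 1 mol CaCO₃): 7831 / 100.1 g/mol = 78.23 mol.
Mass of CaCl₂·2H₂O: 78.23 × 147 = 11,500 g.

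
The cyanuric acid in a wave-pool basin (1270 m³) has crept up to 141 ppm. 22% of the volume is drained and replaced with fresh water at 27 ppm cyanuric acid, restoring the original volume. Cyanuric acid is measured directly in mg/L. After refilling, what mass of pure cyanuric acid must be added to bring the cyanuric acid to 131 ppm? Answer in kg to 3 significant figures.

19.2 kg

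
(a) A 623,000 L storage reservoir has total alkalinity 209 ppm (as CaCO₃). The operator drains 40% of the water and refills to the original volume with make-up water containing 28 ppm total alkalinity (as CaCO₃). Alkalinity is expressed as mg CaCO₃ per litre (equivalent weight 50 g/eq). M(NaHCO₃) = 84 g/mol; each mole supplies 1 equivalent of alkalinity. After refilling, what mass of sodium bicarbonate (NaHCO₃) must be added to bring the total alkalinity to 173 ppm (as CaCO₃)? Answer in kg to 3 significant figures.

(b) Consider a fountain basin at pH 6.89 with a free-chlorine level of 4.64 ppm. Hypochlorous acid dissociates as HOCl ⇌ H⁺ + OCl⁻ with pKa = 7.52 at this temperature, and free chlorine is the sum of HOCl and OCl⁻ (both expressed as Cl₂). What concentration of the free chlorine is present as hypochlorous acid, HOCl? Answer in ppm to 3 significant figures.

(a) 38.1 kg; (b) 3.76 ppm

(a) After draining 40% and refilling: 209 × 0.60 + 28 × 0.40 = 136.6 ppm.
(a) Deficit to target: 173 − 136.6 = 36.4 mg/L.
(a) As CaCO₃: 36.4 mg/L × 623,000 L = 22,680 g; ÷ 50 g/eq ÷ 1 = 453.5 mol NaHCO₃.
(a) Mass: 453.5 × 84 = 38,100 g.

(b) [OCl⁻]/[HOCl] = 10^(pH − pKa) = 10^(6.89 − 7.52) = 10^-0.63 = 0.2344.
(b) Fraction as HOCl = 1 / (1 + 0.2344) = 0.8101.
(b) HOCl = 0.8101 × 4.64 ppm = 3.759 ppm.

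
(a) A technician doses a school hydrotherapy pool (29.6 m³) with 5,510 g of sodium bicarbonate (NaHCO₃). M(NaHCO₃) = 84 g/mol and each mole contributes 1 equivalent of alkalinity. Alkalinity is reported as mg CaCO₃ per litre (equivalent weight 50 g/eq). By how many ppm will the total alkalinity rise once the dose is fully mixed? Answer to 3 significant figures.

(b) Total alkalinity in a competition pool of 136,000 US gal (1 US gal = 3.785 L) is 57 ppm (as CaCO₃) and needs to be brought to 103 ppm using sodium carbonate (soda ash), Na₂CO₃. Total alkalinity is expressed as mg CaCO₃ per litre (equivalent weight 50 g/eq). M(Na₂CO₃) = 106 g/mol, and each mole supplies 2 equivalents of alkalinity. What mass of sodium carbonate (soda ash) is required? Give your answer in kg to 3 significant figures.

(a) 111 ppm; (b) 25.1 kg

(a) Volume: 29.6 m³ = 29,600 L.
(a) Moles of NaHCO₃: 5,510 g ÷ 84 g/mol = 65.6 mol → 65.6 eq of alkalinity.
(a) As CaCO₃: 65.6 eq × 50 g/eq = 3280 g.
(a) Rise: 3280 g / 29,600 L × 1000 = 110.8 mg/L.

(b) Volume: 136,000 US gal × 3.785 L/gal = 514,760 L.
(b) Alkalinity to add: (103 − 57) = 46 mg/L as CaCO₃ × 514,760 L = 23,680 g as CaCO₃.
(b) Equivalents: 23,680 g ÷ 50 g/eq = 473.6 eq.
(b) Each mole of Na₂CO₃ supplies 2 eq, so 473.6 / 2 = 236.8 mol.
(b) Mass: 236.8 mol × 106 g/mol = 25,100 g.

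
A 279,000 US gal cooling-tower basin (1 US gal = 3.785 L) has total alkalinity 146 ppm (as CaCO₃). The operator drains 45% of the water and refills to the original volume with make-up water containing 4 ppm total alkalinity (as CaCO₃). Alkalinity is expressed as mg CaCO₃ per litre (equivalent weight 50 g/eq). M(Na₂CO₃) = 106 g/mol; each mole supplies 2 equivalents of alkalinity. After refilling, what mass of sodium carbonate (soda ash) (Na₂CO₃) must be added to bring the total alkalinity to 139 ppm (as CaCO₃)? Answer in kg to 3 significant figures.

63.7 kg

Volume: 279,000 US gal × 3.785 L/gal = 1,056,015 L.
After draining 45% and refilling: 146 × 0.55 + 4 × 0.45 = 82.1 ppm.
Deficit to target: 139 − 82.1 = 56.9 mg/L.
As CaCO₃: 56.9 mg/L × 1,056,015 L = 60,090 g; ÷ 50 g/eq ÷ 2 = 600.9 mol Na₂CO₃.
Mass: 600.9 × 106 = 63,690 g.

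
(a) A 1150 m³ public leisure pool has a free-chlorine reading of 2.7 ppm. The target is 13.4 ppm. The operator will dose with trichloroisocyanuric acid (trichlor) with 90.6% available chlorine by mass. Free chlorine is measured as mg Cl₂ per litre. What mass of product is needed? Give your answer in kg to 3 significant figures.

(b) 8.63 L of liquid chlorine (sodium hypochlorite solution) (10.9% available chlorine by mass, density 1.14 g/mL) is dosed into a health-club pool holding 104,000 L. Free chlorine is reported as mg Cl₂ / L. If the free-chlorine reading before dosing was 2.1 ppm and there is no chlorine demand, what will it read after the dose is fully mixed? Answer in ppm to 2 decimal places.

(a) Volume: 1150 m³ = 1,150,000 L.
(a) Chlorine deficit: 13.4 − 2.7 = 10.7 ppm = 10.7 mg/L as Cl₂.
(a) Cl₂ equivalent needed: 10.7 mg/L × 1,150,000 L = 12,300,000 mg = 12,300 g.
(a) Product at 90.6% available chlorine: 12,300 / 0.906 = 13,580 g.

(b) Mass of solution: 8.63 L × 1000 mL/L × 1.14 g/mL = 9838 g.
(b) Available chlorine delivered: 9838 g × 0.109 = 1072 g as Cl₂.
(b) Concentration rise: 1072 g / 104,000 L = 10.31 mg/L = 10.31 ppm.
(b) Final FC: 2.1 + 10.31 = 12.41 ppm.

(a) 13.6 kg; (b) 12.41 ppm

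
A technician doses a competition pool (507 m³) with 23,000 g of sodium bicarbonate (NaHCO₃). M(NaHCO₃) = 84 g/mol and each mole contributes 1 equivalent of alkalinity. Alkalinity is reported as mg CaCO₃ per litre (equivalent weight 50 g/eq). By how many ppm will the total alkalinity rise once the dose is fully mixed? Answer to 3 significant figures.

27.0 ppm

Volume: 507 m³ = 507,000 L.
Moles of NaHCO₃: 23,000 g ÷ 84 g/mol = 273.8 mol → 273.8 eq of alkalinity.
As CaCO₃: 273.8 eq × 50 g/eq = 13,690 g.
Rise: 13,690 g / 507,000 L × 1000 = 27 mg/L.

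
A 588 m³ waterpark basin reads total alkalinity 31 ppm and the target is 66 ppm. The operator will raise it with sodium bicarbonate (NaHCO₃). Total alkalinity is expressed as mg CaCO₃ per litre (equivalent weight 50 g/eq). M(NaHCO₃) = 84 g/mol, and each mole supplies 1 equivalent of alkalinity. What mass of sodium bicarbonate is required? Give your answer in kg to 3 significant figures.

34.6 kg

Volume: 588 m³ = 588,000 L.
Alkalinity to add: (66 − 31) = 35 mg/L as CaCO₃ × 588,000 L = 20,580 g as CaCO₃.
Equivalents: 20,580 g ÷ 50 g/eq = 411.6 eq.
NaHCO₃ supplies 1 eq per mole → 411.6 mol.
Mass: 411.6 mol × 84 g/mol = 34,570 g.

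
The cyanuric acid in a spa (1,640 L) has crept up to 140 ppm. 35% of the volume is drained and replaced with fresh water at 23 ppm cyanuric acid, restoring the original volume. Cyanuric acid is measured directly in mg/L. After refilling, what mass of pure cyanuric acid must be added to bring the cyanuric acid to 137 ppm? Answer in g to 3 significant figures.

After draining 35% and refilling: 140 × 0.65 + 23 × 0.35 = 99.05 ppm.
Deficit to target: 137 − 99.05 = 37.95 mg/L.
Mass: 37.95 mg/L × 1,640 L = 62.24 g cyanuric acid.

62.2 g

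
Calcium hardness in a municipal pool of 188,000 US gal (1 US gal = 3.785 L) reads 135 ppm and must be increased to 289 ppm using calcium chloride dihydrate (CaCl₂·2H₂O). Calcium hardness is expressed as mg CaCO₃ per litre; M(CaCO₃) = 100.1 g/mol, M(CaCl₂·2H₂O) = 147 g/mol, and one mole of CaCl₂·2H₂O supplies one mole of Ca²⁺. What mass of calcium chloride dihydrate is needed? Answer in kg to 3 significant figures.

Volume: 188,000 US gal × 3.785 L/gal = 711,580 L.
Hardness to add: (289 − 135) = 154 mg/L as CaCO₃ × 711,580 L = 109,600 g as CaCO₃.
Moles of Ca²⁺ (1 mol Ca²⁺ ≡ 1 mol CaCO₃): 109,600 / 100.1 g/mol = 1095 mol.
Mass of CaCl₂·2H₂O: 1095 × 147 = 160,900 g.

161 kg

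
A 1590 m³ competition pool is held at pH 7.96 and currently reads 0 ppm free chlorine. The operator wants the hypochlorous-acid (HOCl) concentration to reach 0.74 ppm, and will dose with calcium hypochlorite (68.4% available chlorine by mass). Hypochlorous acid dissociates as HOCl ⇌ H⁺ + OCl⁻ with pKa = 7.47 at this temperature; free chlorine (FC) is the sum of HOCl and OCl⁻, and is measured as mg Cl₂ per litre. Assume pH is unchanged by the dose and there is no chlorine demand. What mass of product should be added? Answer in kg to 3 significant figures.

7.04 kg

Volume: 1590 m³ = 1,590,000 L.
[OCl⁻]/[HOCl] = 10^(pH − pKa) = 10^(7.96 − 7.47) = 3.09; fraction as HOCl = 1/(1 + 3.09) = 0.2445.
Free chlorine required for 0.74 ppm HOCl: 0.74 / 0.2445 = 3.027 ppm.
FC to add: 3.027 − 0 = 3.027 mg/L as Cl₂.
Cl₂ equivalent: 3.027 mg/L × 1,590,000 L = 4813 g.
Product at 68.4% available Cl: 4813 / 0.684 = 7036 g.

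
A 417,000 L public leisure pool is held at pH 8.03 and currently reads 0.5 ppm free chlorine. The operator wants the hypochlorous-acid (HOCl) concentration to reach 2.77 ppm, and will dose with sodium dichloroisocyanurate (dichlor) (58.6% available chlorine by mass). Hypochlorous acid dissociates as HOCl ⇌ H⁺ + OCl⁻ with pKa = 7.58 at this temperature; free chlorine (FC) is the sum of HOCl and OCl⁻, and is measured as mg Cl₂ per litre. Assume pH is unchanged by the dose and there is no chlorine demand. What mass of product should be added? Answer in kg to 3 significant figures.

7.17 kg

[OCl⁻]/[HOCl] = 10^(pH − pKa) = 10^(8.03 − 7.58) = 2.818; fraction as HOCl = 1/(1 + 2.818) = 0.2619.
Free chlorine required for 2.77 ppm HOCl: 2.77 / 0.2619 = 10.58 ppm.
FC to add: 10.58 − 0.5 = 10.08 mg/L as Cl₂.
Cl₂ equivalent: 10.08 mg/L × 417,000 L = 4202 g.
Product at 58.6% available Cl: 4202 / 0.586 = 7171 g.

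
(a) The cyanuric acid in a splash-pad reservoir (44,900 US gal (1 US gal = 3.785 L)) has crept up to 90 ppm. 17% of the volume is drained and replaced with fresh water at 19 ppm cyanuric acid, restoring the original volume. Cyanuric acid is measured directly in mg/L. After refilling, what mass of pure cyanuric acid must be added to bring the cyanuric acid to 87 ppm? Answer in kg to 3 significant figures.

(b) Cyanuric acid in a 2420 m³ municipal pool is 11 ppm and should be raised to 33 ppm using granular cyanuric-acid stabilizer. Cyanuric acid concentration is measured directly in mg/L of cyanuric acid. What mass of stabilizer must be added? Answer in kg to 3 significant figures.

(a) Volume: 44,900 US gal × 3.785 L/gal = 169,946 L.
(a) After draining 17% and refilling: 90 × 0.83 + 19 × 0.17 = 77.93 ppm.
(a) Deficit to target: 87 − 77.93 = 9.07 mg/L.
(a) Mass: 9.07 mg/L × 169,946 L = 1541 g cyanuric acid.

(b) Volume: 2420 m³ = 2,420,000 L.
(b) CYA to add: (33 − 11) = 22 mg/L × 2,420,000 L = 53,240 g cyanuric acid.

(a) 1.54 kg; (b) 53.2 kg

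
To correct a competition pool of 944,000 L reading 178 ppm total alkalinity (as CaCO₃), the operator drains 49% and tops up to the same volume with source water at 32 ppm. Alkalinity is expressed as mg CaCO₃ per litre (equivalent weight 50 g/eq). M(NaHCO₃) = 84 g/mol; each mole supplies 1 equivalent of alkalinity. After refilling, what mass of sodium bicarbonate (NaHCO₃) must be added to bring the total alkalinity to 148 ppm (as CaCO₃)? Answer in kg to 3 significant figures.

65.9 kg

After draining 49% and refilling: 178 × 0.51 + 32 × 0.49 = 106.46 ppm.
Deficit to target: 148 − 106.46 = 41.54 mg/L.
As CaCO₃: 41.54 mg/L × 944,000 L = 39,210 g; ÷ 50 g/eq ÷ 1 = 784.3 mol NaHCO₃.
Mass: 784.3 × 84 = 65,880 g.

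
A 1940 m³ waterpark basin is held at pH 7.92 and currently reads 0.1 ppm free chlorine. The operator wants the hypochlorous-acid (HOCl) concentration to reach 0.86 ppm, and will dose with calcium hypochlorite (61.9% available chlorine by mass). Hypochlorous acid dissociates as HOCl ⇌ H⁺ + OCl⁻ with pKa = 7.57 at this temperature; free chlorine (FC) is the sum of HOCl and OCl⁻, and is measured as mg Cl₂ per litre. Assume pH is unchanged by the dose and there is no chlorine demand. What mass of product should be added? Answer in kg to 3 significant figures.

8.42 kg

Volume: 1940 m³ = 1,940,000 L.
[OCl⁻]/[HOCl] = 10^(pH − pKa) = 10^(7.92 − 7.57) = 2.239; fraction as HOCl = 1/(1 + 2.239) = 0.3088.
Free chlorine required for 0.86 ppm HOCl: 0.86 / 0.3088 = 2.785 ppm.
FC to add: 2.785 − 0.1 = 2.685 mg/L as Cl₂.
Cl₂ equivalent: 2.685 mg/L × 1,940,000 L = 5209 g.
Product at 61.9% available Cl: 5209 / 0.619 = 8416 g.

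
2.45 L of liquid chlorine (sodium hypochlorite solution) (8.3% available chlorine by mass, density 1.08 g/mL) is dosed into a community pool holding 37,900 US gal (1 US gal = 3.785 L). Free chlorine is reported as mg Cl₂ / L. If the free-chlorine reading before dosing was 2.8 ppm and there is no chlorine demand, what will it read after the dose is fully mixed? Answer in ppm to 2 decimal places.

4.33 ppm

Volume: 37,900 US gal × 3.785 L/gal = 143,452 L.
Mass of solution: 2.45 L × 1000 mL/L × 1.08 g/mL = 2646 g.
Available chlorine delivered: 2646 g × 0.083 = 219.6 g as Cl₂.
Concentration rise: 219.6 g / 143,452 L = 1.531 mg/L = 1.53 ppm.
Final FC: 2.8 + 1.53 = 4.33 ppm.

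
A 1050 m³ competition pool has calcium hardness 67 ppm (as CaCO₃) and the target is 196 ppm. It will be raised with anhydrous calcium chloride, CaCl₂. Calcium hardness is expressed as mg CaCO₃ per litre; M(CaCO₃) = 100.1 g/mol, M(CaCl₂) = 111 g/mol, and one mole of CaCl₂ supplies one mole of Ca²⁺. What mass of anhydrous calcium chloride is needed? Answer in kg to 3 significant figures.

Volume: 1050 m³ = 1,050,000 L.
Hardness to add: (196 − 67) = 129 mg/L as CaCO₃ × 1,050,000 L = 135,400 g as CaCO₃.
Moles of Ca²⁺ (1 mol Ca²⁺ ≡ 1 mol CaCO₃): 135,400 / 100.1 g/mol = 1353 mol.
Mass of CaCl₂: 1353 × 111 = 150,200 g.

150 kg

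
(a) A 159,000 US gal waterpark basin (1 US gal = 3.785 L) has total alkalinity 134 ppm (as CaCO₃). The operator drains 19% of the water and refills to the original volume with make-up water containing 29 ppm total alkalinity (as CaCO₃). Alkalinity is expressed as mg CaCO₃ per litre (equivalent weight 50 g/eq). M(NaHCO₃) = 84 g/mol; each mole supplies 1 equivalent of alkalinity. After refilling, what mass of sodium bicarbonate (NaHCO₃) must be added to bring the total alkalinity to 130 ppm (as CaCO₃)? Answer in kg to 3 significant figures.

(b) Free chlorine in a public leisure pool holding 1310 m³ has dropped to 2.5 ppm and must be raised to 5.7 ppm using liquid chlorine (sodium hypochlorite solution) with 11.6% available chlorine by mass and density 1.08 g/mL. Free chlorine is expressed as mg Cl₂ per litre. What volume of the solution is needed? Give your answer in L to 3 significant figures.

(a) 16.1 kg; (b) 33.5 L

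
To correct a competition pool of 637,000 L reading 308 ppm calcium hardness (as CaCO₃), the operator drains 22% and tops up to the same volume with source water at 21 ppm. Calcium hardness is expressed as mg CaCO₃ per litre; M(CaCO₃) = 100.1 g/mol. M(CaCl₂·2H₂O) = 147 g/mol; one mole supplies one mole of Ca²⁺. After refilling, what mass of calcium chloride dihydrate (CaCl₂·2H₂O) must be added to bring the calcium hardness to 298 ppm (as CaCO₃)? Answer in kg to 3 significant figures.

49.7 kg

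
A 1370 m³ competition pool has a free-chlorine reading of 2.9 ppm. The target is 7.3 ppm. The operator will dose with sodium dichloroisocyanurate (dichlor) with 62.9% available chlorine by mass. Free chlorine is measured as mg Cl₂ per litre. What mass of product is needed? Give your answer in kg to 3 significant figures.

Volume: 1370 m³ = 1,370,000 L.
Chlorine deficit: 7.3 − 2.9 = 4.4 ppm = 4.4 mg/L as Cl₂.
Cl₂ equivalent needed: 4.4 mg/L × 1,370,000 L = 6,028,000 mg = 6028 g.
Product at 62.9% available chlorine: 6028 / 0.629 = 9583 g.

9.58 kg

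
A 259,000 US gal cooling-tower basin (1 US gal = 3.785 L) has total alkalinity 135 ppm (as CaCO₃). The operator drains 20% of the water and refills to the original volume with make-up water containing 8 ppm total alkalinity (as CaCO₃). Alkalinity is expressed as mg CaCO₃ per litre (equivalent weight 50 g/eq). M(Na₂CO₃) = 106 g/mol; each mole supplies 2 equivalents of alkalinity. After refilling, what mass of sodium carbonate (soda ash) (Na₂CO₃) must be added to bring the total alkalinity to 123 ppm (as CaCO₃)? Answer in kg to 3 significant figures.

13.9 kg

Volume: 259,000 US gal × 3.785 L/gal = 980,315 L.
After draining 20% and refilling: 135 × 0.80 + 8 × 0.20 = 109.6 ppm.
Deficit to target: 123 − 109.6 = 13.4 mg/L.
As CaCO₃: 13.4 mg/L × 980,315 L = 13,140 g; ÷ 50 g/eq ÷ 2 = 131.4 mol Na₂CO₃.
Mass: 131.4 × 106 = 13,920 g.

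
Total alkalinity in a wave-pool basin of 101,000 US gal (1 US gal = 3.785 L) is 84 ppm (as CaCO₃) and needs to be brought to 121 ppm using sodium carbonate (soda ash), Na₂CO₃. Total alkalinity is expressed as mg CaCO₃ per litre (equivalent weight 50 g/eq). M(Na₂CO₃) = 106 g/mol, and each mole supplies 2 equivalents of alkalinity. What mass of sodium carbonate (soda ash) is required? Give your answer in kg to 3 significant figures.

15.0 kg

Volume: 101,000 US gal × 3.785 L/gal = 382,285 L.
Alkalinity to add: (121 − 84) = 37 mg/L as CaCO₃ × 382,285 L = 14,140 g as CaCO₃.
Equivalents: 14,140 g ÷ 50 g/eq = 282.9 eq.
Each mole of Na₂CO₃ supplies 2 eq, so 282.9 / 2 = 141.4 mol.
Mass: 141.4 mol × 106 g/mol = 14,990 g.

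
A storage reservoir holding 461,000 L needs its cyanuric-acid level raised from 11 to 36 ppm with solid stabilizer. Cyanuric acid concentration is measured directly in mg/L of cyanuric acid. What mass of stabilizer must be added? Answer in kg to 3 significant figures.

11.5 kg

CYA to add: (36 − 11) = 25 mg/L × 461,000 L = 11,520 g cyanuric acid.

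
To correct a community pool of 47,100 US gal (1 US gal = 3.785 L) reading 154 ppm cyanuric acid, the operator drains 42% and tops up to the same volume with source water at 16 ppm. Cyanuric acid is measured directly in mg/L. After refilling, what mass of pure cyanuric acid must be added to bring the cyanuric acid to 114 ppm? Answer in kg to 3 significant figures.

Volume: 47,100 US gal × 3.785 L/gal = 178,274 L.
After draining 42% and refilling: 154 × 0.58 + 16 × 0.42 = 96.04 ppm.
Deficit to target: 114 − 96.04 = 17.96 mg/L.
Mass: 17.96 mg/L × 178,274 L = 3202 g cyanuric acid.

3.20 kg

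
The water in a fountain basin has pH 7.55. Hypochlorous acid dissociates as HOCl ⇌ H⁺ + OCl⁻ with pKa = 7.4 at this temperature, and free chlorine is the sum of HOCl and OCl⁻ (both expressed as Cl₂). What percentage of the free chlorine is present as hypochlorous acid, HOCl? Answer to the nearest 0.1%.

41.5%

[OCl⁻]/[HOCl] = 10^(pH − pKa) = 10^(7.55 − 7.4) = 10^0.15 = 1.413.
Fraction as HOCl = 1 / (1 + 1.413) = 0.4145.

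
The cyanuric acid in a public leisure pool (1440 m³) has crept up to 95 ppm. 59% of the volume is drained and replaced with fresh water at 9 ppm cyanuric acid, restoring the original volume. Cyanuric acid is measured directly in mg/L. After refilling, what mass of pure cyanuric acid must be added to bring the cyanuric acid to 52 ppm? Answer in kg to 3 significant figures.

Volume: 1440 m³ = 1,440,000 L.
After draining 59% and refilling: 95 × 0.41 + 9 × 0.59 = 44.26 ppm.
Deficit to target: 52 − 44.26 = 7.74 mg/L.
Mass: 7.74 mg/L × 1,440,000 L = 11,150 g cyanuric acid.

11.1 kg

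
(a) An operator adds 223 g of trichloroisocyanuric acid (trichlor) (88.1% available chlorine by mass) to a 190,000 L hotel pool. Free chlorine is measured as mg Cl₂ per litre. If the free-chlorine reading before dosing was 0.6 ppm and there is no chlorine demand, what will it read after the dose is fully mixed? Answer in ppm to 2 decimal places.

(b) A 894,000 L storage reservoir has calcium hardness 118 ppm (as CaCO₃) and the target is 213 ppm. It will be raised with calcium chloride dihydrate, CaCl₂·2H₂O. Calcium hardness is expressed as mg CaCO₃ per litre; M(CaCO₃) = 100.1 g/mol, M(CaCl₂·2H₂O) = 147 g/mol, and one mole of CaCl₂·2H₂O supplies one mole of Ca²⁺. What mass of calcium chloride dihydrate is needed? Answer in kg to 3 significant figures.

(a) Available chlorine delivered: 223 g × 0.881 = 196.5 g as Cl₂.
(a) Concentration rise: 196.5 g / 190,000 L = 1.034 mg/L = 1.03 ppm.
(a) Final FC: 0.6 + 1.03 = 1.63 ppm.

(b) Hardness to add: (213 − 118) = 95 mg/L as CaCO₃ × 894,000 L = 84,930 g as CaCO₃.
(b) Moles of Ca²⁺ (1 mol Ca²⁺ ≡ 1 mol CaCO₃): 84,930 / 100.1 g/mol = 848.5 mol.
(b) Mass of CaCl₂·2H₂O: 848.5 × 147 = 124,700 g.

(a) 1.63 ppm; (b) 125 kg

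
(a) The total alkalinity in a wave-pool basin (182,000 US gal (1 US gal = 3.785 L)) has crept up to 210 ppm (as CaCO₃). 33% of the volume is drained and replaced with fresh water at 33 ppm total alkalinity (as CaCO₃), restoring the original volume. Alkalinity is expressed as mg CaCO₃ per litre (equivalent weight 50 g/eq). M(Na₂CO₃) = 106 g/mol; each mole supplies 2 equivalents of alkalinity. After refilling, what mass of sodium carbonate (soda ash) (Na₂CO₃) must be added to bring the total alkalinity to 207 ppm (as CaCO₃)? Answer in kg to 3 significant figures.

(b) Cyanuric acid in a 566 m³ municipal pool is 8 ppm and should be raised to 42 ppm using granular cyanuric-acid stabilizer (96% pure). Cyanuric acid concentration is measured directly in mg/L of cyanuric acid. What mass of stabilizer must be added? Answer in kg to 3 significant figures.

(a) 40.5 kg; (b) 20.0 kg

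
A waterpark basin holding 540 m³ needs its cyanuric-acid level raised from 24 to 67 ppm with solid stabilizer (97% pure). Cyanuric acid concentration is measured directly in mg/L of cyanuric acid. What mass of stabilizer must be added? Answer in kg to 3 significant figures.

Volume: 540 m³ = 540,000 L.
CYA to add: (67 − 24) = 43 mg/L × 540,000 L = 23,220 g cyanuric acid.
At 97% purity: 23,220 / 0.97 = 23,940 g product.

23.9 kg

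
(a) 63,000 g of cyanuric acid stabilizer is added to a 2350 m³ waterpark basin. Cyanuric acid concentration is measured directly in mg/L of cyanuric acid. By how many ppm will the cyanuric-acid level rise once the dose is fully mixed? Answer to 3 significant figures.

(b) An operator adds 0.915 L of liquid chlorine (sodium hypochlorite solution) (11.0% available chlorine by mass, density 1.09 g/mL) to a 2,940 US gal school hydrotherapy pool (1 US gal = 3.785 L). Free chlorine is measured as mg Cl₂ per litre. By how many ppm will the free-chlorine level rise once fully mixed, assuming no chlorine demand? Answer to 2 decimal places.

(a) 26.8 ppm; (b) 9.86 ppm

(a) Volume: 2350 m³ = 2,350,000 L.
(a) Rise: 63,000 g / 2,350,000 L × 1000 = 26.81 mg/L.

(b) Volume: 2,940 US gal × 3.785 L/gal = 11,128 L.
(b) Mass of solution: 0.915 L × 1000 mL/L × 1.09 g/mL = 997.4 g.
(b) Available chlorine delivered: 997.4 g × 0.11 = 109.7 g as Cl₂.
(b) Concentration rise: 109.7 g / 11,128 L = 9.859 mg/L = 9.86 ppm.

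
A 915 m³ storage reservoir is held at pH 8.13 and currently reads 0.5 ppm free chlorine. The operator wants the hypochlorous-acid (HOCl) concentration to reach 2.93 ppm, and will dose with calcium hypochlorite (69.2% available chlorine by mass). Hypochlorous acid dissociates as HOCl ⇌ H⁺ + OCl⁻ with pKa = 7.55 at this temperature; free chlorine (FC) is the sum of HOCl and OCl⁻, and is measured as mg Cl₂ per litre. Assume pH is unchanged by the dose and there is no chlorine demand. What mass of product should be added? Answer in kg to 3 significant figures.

17.9 kg

Volume: 915 m³ = 915,000 L.
[OCl⁻]/[HOCl] = 10^(pH − pKa) = 10^(8.13 − 7.55) = 3.802; fraction as HOCl = 1/(1 + 3.802) = 0.2083.
Free chlorine required for 2.93 ppm HOCl: 2.93 / 0.2083 = 14.07 ppm.
FC to add: 14.07 − 0.5 = 13.57 mg/L as Cl₂.
Cl₂ equivalent: 13.57 mg/L × 915,000 L = 12,420 g.
Product at 69.2% available Cl: 12,420 / 0.692 = 17,940 g.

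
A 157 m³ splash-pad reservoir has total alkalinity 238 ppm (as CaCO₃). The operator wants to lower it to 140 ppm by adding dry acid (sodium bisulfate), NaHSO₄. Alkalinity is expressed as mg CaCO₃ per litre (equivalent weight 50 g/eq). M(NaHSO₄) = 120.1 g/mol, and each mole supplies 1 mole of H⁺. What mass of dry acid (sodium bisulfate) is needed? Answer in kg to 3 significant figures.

Volume: 157 m³ = 157,000 L.
Alkalinity to neutralize: (238 − 140) = 98 mg/L as CaCO₃ × 157,000 L = 15,390 g as CaCO₃.
Equivalents of H⁺ required: 15,390 ÷ 50 g/eq = 307.7 eq = 307.7 mol NaHSO₄.
Mass of NaHSO₄: 307.7 × 120.1 = 36,960 g.

37.0 kg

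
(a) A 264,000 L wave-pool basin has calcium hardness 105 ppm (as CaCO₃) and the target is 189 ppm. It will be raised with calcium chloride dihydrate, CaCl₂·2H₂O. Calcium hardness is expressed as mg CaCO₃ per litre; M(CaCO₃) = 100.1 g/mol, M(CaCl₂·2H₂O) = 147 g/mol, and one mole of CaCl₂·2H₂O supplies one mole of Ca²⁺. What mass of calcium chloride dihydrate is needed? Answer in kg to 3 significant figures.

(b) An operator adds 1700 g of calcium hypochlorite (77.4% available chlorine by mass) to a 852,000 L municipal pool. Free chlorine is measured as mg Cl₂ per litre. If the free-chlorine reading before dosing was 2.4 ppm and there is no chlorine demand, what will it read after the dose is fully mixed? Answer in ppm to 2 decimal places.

(a) 32.6 kg; (b) 3.94 ppm

(a) Hardness to add: (189 − 105) = 84 mg/L as CaCO₃ × 264,000 L = 22,180 g as CaCO₃.
(a) Moles of Ca²⁺ (1 mol Ca²⁺ ≡ 1 mol CaCO₃): 22,180 / 100.1 g/mol = 221.5 mol.
(a) Mass of CaCl₂·2H₂O: 221.5 × 147 = 32,570 g.

(b) Available chlorine delivered: 1700 g × 0.774 = 1316 g as Cl₂.
(b) Concentration rise: 1316 g / 852,000 L = 1.544 mg/L = 1.54 ppm.
(b) Final FC: 2.4 + 1.54 = 3.94 ppm.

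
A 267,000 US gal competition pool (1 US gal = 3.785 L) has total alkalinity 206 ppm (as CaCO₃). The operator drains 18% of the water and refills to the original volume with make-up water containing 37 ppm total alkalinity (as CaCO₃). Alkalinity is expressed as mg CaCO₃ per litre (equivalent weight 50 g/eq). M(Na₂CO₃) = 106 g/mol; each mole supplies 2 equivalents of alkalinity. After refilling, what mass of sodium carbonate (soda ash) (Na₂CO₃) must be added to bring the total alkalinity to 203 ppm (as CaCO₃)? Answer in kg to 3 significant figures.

29.4 kg

Volume: 267,000 US gal × 3.785 L/gal = 1,010,595 L.
After draining 18% and refilling: 206 × 0.82 + 37 × 0.18 = 175.58 ppm.
Deficit to target: 203 − 175.58 = 27.42 mg/L.
As CaCO₃: 27.42 mg/L × 1,010,595 L = 27,710 g; ÷ 50 g/eq ÷ 2 = 277.1 mol Na₂CO₃.
Mass: 277.1 × 106 = 29,370 g.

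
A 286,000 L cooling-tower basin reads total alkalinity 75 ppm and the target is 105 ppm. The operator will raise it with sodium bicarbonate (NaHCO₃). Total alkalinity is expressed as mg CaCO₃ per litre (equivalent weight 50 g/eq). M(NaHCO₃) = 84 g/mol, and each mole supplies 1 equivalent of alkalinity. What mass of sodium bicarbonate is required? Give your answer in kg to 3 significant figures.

14.4 kg

Alkalinity to add: (105 − 75) = 30 mg/L as CaCO₃ × 286,000 L = 8580 g as CaCO₃.
Equivalents: 8580 g ÷ 50 g/eq = 171.6 eq.
NaHCO₃ supplies 1 eq per mole → 171.6 mol.
Mass: 171.6 mol × 84 g/mol = 14,410 g.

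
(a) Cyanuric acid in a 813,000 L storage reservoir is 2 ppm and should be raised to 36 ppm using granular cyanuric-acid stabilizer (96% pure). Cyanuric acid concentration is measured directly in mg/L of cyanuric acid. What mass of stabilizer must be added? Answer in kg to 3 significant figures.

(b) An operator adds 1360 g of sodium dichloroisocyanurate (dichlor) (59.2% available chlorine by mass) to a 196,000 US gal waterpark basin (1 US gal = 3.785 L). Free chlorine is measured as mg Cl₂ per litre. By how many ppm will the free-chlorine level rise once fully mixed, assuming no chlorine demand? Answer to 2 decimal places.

(a) CYA to add: (36 − 2) = 34 mg/L × 813,000 L = 27,640 g cyanuric acid.
(a) At 96% purity: 27,640 / 0.96 = 28,790 g product.

(b) Volume: 196,000 US gal × 3.785 L/gal = 741,860 L.
(b) Available chlorine delivered: 1360 g × 0.592 = 805.1 g as Cl₂.
(b) Concentration rise: 805.1 g / 741,860 L = 1.085 mg/L = 1.09 ppm.

(a) 28.8 kg; (b) 1.09 ppm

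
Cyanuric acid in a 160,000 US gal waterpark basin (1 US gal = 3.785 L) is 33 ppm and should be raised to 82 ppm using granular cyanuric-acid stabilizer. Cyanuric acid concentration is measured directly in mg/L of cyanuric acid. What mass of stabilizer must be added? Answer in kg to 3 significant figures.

Volume: 160,000 US gal × 3.785 L/gal = 605,600 L.
CYA to add: (82 − 33) = 49 mg/L × 605,600 L = 29,670 g cyanuric acid.

29.7 kg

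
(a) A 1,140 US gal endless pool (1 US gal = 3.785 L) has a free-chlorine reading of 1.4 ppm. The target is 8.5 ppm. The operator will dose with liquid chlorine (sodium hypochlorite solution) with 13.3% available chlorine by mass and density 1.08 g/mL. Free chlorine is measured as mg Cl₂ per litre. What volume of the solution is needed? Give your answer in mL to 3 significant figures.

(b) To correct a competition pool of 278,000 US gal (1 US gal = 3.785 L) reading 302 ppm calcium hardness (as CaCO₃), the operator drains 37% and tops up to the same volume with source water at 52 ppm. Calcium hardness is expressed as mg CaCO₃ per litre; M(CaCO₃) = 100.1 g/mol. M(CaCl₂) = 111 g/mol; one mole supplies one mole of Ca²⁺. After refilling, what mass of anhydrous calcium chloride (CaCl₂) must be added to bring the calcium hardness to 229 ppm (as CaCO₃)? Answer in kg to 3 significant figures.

(a) 213 mL; (b) 22.8 kg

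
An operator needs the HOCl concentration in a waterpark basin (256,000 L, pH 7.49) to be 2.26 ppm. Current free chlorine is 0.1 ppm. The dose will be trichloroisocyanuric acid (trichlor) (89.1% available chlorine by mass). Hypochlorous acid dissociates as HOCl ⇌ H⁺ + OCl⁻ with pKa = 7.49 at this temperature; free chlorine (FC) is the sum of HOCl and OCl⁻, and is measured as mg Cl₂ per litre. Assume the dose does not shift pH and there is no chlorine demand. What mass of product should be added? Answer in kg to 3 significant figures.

[OCl⁻]/[HOCl] = 10^(pH − pKa) = 10^(7.49 − 7.49) = 1; fraction as HOCl = 1/(1 + 1) = 0.5.
Free chlorine required for 2.26 ppm HOCl: 2.26 / 0.5 = 4.52 ppm.
FC to add: 4.52 − 0.1 = 4.42 mg/L as Cl₂.
Cl₂ equivalent: 4.42 mg/L × 256,000 L = 1132 g.
Product at 89.1% available Cl: 1132 / 0.891 = 1270 g.

1.27 kg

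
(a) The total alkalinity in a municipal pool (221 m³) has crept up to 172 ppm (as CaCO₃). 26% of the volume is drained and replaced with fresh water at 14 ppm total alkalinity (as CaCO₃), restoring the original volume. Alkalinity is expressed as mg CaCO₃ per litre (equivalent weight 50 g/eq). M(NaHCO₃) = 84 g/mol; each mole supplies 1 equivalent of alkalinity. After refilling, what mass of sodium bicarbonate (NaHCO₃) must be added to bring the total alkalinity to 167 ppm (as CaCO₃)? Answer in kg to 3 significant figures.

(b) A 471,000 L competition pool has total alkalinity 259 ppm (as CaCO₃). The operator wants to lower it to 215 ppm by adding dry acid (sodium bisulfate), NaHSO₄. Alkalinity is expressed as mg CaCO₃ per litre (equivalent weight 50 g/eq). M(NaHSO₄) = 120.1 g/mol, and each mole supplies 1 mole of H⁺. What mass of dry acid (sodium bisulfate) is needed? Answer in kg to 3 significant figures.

(a) Volume: 221 m³ = 221,000 L.
(a) After draining 26% and refilling: 172 × 0.74 + 14 × 0.26 = 130.92 ppm.
(a) Deficit to target: 167 − 130.92 = 36.08 mg/L.
(a) As CaCO₃: 36.08 mg/L × 221,000 L = 7974 g; ÷ 50 g/eq ÷ 1 = 159.5 mol NaHCO₃.
(a) Mass: 159.5 × 84 = 13,400 g.

(b) Alkalinity to neutralize: (259 − 215) = 44 mg/L as CaCO₃ × 471,000 L = 20,720 g as CaCO₃.
(b) Equivalents of H⁺ required: 20,720 ÷ 50 g/eq = 414.5 eq = 414.5 mol NaHSO₄.
(b) Mass of NaHSO₄: 414.5 × 120.1 = 49,780 g.

(a) 13.4 kg; (b) 49.8 kg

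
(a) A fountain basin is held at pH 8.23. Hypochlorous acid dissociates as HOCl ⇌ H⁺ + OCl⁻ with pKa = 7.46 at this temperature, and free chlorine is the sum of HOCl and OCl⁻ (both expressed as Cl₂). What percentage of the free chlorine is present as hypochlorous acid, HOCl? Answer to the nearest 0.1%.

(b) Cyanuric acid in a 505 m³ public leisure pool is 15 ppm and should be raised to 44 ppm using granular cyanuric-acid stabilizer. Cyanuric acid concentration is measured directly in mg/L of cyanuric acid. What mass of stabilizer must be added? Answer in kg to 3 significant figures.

(a) [OCl⁻]/[HOCl] = 10^(pH − pKa) = 10^(8.23 − 7.46) = 10^0.77 = 5.888.
(a) Fraction as HOCl = 1 / (1 + 5.888) = 0.1452.

(b) Volume: 505 m³ = 505,000 L.
(b) CYA to add: (44 − 15) = 29 mg/L × 505,000 L = 14,640 g cyanuric acid.

(a) 14.5%; (b) 14.6 kg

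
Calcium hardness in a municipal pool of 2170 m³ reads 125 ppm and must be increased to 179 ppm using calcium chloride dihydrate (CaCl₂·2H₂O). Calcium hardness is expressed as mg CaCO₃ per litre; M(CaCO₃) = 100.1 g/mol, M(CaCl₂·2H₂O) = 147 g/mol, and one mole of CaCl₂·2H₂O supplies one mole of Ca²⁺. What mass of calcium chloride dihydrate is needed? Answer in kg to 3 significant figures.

172 kg

Volume: 2170 m³ = 2,170,000 L.
Hardness to add: (179 − 125) = 54 mg/L as CaCO₃ × 2,170,000 L = 117,200 g as CaCO₃.
Moles of Ca²⁺ (1 mol Ca²⁺ ≡ 1 mol CaCO₃): 117,200 / 100.1 g/mol = 1171 mol.
Mass of CaCl₂·2H₂O: 1171 × 147 = 172,100 g.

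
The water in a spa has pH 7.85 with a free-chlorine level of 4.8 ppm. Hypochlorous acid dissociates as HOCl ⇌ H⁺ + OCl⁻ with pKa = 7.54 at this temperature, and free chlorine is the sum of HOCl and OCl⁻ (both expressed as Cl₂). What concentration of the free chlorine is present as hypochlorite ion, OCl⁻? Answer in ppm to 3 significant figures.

[OCl⁻]/[HOCl] = 10^(pH − pKa) = 10^(7.85 − 7.54) = 10^0.31 = 2.042.
Fraction as HOCl = 1 / (1 + 2.042) = 0.3288.
OCl⁻ = (1 − 0.3288) × 4.8 ppm = 3.222 ppm.

3.22 ppm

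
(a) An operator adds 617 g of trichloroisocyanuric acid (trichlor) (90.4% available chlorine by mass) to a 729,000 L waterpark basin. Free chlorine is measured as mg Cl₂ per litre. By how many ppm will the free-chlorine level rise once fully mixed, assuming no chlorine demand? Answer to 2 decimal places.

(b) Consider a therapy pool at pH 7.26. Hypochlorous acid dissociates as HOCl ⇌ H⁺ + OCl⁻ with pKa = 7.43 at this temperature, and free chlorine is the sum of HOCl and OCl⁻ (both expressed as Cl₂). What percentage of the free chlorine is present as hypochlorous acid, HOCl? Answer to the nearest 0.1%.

(a) Available chlorine delivered: 617 g × 0.904 = 557.8 g as Cl₂.
(a) Concentration rise: 557.8 g / 729,000 L = 0.7651 mg/L = 0.77 ppm.

(b) [OCl⁻]/[HOCl] = 10^(pH − pKa) = 10^(7.26 − 7.43) = 10^-0.17 = 0.6761.
(b) Fraction as HOCl = 1 / (1 + 0.6761) = 0.5966.

(a) 0.77 ppm; (b) 59.7%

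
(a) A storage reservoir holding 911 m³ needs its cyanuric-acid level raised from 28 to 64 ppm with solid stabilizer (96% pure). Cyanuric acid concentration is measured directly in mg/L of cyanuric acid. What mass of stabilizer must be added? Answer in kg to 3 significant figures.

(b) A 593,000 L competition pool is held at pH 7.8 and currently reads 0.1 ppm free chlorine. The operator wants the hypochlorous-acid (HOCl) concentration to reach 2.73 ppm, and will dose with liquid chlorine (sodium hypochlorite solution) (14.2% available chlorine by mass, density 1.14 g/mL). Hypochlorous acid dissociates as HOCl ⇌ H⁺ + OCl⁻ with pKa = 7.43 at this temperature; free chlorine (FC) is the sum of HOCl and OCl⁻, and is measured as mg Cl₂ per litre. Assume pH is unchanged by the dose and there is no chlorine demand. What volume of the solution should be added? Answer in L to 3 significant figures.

(a) Volume: 911 m³ = 911,000 L.
(a) CYA to add: (64 − 28) = 36 mg/L × 911,000 L = 32,800 g cyanuric acid.
(a) At 96% purity: 32,800 / 0.96 = 34,160 g product.

(b) [OCl⁻]/[HOCl] = 10^(pH − pKa) = 10^(7.8 − 7.43) = 2.344; fraction as HOCl = 1/(1 + 2.344) = 0.299.
(b) Free chlorine required for 2.73 ppm HOCl: 2.73 / 0.299 = 9.13 ppm.
(b) FC to add: 9.13 − 0.1 = 9.03 mg/L as Cl₂.
(b) Cl₂ equivalent: 9.03 mg/L × 593,000 L = 5355 g.
(b) Product at 14.2% available Cl: 5355 / 0.142 = 37,710 g.
(b) Volume: 37,710 g ÷ 1.14 g/mL = 33,080 mL.

(a) 34.2 kg; (b) 33.1 L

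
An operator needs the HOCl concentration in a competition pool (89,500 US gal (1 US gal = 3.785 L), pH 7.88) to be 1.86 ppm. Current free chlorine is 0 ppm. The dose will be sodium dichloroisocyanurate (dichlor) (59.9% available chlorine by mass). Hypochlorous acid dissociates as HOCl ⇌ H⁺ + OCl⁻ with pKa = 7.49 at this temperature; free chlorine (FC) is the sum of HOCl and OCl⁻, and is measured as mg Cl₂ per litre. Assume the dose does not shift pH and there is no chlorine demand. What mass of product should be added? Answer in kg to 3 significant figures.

Volume: 89,500 US gal × 3.785 L/gal = 338,758 L.
[OCl⁻]/[HOCl] = 10^(pH − pKa) = 10^(7.88 − 7.49) = 2.455; fraction as HOCl = 1/(1 + 2.455) = 0.2895.
Free chlorine required for 1.86 ppm HOCl: 1.86 / 0.2895 = 6.426 ppm.
FC to add: 6.426 − 0 = 6.426 mg/L as Cl₂.
Cl₂ equivalent: 6.426 mg/L × 338,758 L = 2177 g.
Product at 59.9% available Cl: 2177 / 0.599 = 3634 g.

3.63 kg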